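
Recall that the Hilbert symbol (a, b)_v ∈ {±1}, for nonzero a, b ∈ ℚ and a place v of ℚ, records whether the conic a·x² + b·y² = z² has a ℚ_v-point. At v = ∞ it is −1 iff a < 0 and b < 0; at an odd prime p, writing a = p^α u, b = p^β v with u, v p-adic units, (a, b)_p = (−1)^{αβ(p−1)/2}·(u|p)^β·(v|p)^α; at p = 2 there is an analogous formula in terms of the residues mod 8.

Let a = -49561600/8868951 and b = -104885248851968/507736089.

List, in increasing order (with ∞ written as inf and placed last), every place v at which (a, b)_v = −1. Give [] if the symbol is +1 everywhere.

(a, b) ≡ (-119, -2) mod (ℚ^×)²; places V = {2, 3, 5, 7, 11, 13, 17, 29, 37, ∞}.
(a,b)_29: α=0, u≡26; β=-2, v≡15 (mod 29); (26|29)=-1, (15|29)=-1; sign (−1)^0·-1^-2·-1^0 = +1.
(a,b)_11: α=2, u≡6; β=0, v≡3 (mod 11); (6|11)=-1, (3|11)=+1; sign (−1)^0·-1^0·+1^2 = +1.
(a,b)_37: α=0, u≡14; β=-2, v≡19 (mod 37); (14|37)=-1, (19|37)=-1; sign (−1)^0·-1^-2·-1^0 = +1.
(a,b)_5: α=2, u≡1; β=0, v≡3 (mod 5); (1|5)=+1, (3|5)=-1; sign (−1)^0·+1^0·-1^2 = +1.
(a,b)_∞: sgn(-119)=−, sgn(-2)=−, so -1.
(a,b)_13: α=-2, u≡5; β=2, v≡2 (mod 13); (5|13)=-1, (2|13)=-1; sign (−1)^0·-1^2·-1^-2 = +1.
(a,b)_7: α=-3, u≡4; β=-2, v≡3 (mod 7); (4|7)=+1, (3|7)=-1; sign (−1)^0·+1^-2·-1^-3 = -1.
(a,b)_3: α=-2, u≡1; β=-2, v≡1 (mod 3); (1|3)=+1, (1|3)=+1; sign (−1)^0·+1^-2·+1^-2 = +1.
(a,b)_2: α=14, β=31; u≡1, v≡7 (mod 8); ε(u)ε(v)=0·1, αω(v)=14·0, βω(u)=31·0; sum ≡ 0  ⇒  +1.
(a,b)_17: α=-1, u≡14; β=2, v≡2 (mod 17); (14|17)=-1, (2|17)=+1; sign (−1)^0·-1^2·+1^-1 = +1.
(-119, -2 / ℚ) ramifies at {7, ∞}: a division algebra.

[7, inf]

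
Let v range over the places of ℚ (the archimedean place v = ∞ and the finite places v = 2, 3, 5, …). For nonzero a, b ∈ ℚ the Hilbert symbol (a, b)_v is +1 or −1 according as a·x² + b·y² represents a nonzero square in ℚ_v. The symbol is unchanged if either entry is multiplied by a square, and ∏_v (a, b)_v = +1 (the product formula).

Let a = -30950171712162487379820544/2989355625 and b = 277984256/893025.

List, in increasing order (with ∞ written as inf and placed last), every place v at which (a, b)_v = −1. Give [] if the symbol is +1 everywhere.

[2, 29]

Mod squares: a ≡ -46, b ≡ 271469. Check v ∈ {∞, 2, 3, 5, 7, 11, 23, 29, 37}.
v=∞: -46 < 0 and 271469 > 0  ⇒  (a,b)_∞ = +1.
v=7: a=7^0·(≡6), b=7^-2·(≡1) mod 7; (6|7)=-1, (1|7)=+1; (−1)^{0·-2·3}·(-1)^-2·(+1)^0 = +1.
v=29: a=29^4·(≡21), b=29^1·(≡25) mod 29; (21|29)=-1, (25|29)=+1; (−1)^{4·1·14}·(-1)^1·(+1)^4 = -1.
v=5: a=5^-4·(≡4), b=5^-2·(≡1) mod 5; (4|5)=+1, (1|5)=+1; (−1)^{-4·-2·2}·(+1)^-2·(+1)^-4 = +1.
v=23: a=23^3·(≡11), b=23^1·(≡12) mod 23; (11|23)=-1, (12|23)=+1; (−1)^{3·1·11}·(-1)^1·(+1)^3 = +1.
v=3: a=3^-14·(≡2), b=3^-6·(≡2) mod 3; (2|3)=-1, (2|3)=-1; (−1)^{-14·-6·1}·(-1)^-6·(-1)^-14 = +1.
v=37: a=37^4·(≡34), b=37^1·(≡3) mod 37; (34|37)=+1, (3|37)=+1; (−1)^{4·1·18}·(+1)^1·(+1)^4 = +1.
v=2: v_2(a)=17, v_2(b)=10; units ≡ 1, 5 (mod 8); ε·ε+αω+βω = 0·0+17·1+10·0 ≡ 1  ⇒  (a,b)_2 = -1.
v=11: a=11^4·(≡1), b=11^1·(≡6) mod 11; (1|11)=+1, (6|11)=-1; (−1)^{4·1·5}·(+1)^1·(-1)^4 = +1.
Ram(-46, 271469) = {2, 29}; no ℚ_2-point on the conic.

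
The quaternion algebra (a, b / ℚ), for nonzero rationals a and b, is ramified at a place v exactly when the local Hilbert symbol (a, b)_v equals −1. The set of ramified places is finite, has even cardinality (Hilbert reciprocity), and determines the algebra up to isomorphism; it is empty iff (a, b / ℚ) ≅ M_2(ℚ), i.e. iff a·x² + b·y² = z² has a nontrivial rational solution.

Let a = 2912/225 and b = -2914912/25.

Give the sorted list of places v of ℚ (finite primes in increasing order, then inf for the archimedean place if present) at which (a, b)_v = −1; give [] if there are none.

[7, 11]

Mod squares: a ≡ 182, b ≡ -22. Check v ∈ {∞, 2, 3, 5, 7, 11, 13}.
v=∞: 182 > 0 and -22 < 0  ⇒  (a,b)_∞ = +1.
v=2: v_2(a)=5, v_2(b)=5; units ≡ 3, 5 (mod 8); ε·ε+αω+βω = 1·0+5·1+5·1 ≡ 0  ⇒  (a,b)_2 = +1.
v=3: a=3^-2·(≡2), b=3^0·(≡2) mod 3; (2|3)=-1, (2|3)=-1; (−1)^{-2·0·1}·(-1)^0·(-1)^-2 = +1.
v=7: a=7^1·(≡3), b=7^2·(≡3) mod 7; (3|7)=-1, (3|7)=-1; (−1)^{1·2·3}·(-1)^2·(-1)^1 = -1.
v=5: a=5^-2·(≡3), b=5^-2·(≡3) mod 5; (3|5)=-1, (3|5)=-1; (−1)^{-2·-2·2}·(-1)^-2·(-1)^-2 = +1.
v=11: a=11^0·(≡6), b=11^1·(≡3) mod 11; (6|11)=-1, (3|11)=+1; (−1)^{0·1·5}·(-1)^1·(+1)^0 = -1.
v=13: a=13^1·(≡4), b=13^2·(≡10) mod 13; (4|13)=+1, (10|13)=+1; (−1)^{1·2·6}·(+1)^2·(+1)^1 = +1.
|Ram(182, -22)| = 2, even; anisotropic at {7, 11}.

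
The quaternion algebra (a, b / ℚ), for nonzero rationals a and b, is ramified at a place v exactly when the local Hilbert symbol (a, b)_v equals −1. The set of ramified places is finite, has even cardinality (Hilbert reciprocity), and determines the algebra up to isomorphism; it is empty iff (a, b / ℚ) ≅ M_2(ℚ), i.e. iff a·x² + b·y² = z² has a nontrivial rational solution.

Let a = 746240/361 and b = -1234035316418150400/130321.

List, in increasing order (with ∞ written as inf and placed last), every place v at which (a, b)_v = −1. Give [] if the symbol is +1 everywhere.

Mod squares: a ≡ 2915, b ≡ -554001. Check v ∈ {∞, 2, 3, 5, 7, 11, 19, 23, 31, 37, 53}.
v=53: a=53^1·(≡23), b=53^2·(≡21) mod 53; (23|53)=-1, (21|53)=-1; (−1)^{1·2·26}·(-1)^2·(-1)^1 = -1.
v=11: a=11^1·(≡4), b=11^2·(≡5) mod 11; (4|11)=+1, (5|11)=+1; (−1)^{1·2·5}·(+1)^2·(+1)^1 = +1.
v=31: a=31^0·(≡19), b=31^1·(≡9) mod 31; (19|31)=+1, (9|31)=+1; (−1)^{0·1·15}·(+1)^1·(+1)^0 = +1.
v=19: a=19^-2·(≡15), b=19^-4·(≡7) mod 19; (15|19)=-1, (7|19)=+1; (−1)^{-2·-4·9}·(-1)^-4·(+1)^-2 = +1.
v=23: a=23^0·(≡19), b=23^1·(≡7) mod 23; (19|23)=-1, (7|23)=-1; (−1)^{0·1·11}·(-1)^1·(-1)^0 = -1.
v=37: a=37^0·(≡22), b=37^1·(≡33) mod 37; (22|37)=-1, (33|37)=+1; (−1)^{0·1·18}·(-1)^1·(+1)^0 = -1.
v=2: v_2(a)=8, v_2(b)=18; units ≡ 3, 7 (mod 8); ε·ε+αω+βω = 1·1+8·0+18·1 ≡ 1  ⇒  (a,b)_2 = -1.
v=∞: 2915 > 0 and -554001 < 0  ⇒  (a,b)_∞ = +1.
v=7: a=7^0·(≡3), b=7^1·(≡6) mod 7; (3|7)=-1, (6|7)=-1; (−1)^{0·1·3}·(-1)^1·(-1)^0 = -1.
v=3: a=3^0·(≡2), b=3^1·(≡1) mod 3; (2|3)=-1, (1|3)=+1; (−1)^{0·1·1}·(-1)^1·(+1)^0 = -1.
v=5: a=5^1·(≡3), b=5^2·(≡4) mod 5; (3|5)=-1, (4|5)=+1; (−1)^{1·2·2}·(-1)^2·(+1)^1 = +1.
Ram(2915, -554001) = {2, 3, 7, 23, 37, 53}; no ℚ_2-point on the conic.

[2, 3, 7, 23, 37, 53]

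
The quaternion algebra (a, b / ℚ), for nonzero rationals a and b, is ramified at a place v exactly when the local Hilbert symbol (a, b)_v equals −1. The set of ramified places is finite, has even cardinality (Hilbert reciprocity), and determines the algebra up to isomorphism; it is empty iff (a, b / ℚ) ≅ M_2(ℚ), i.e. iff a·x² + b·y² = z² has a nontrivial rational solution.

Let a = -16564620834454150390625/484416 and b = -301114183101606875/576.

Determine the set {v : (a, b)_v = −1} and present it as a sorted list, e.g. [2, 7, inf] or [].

[11, inf]

(a, b) ≡ (-69905, -1663739) mod (ℚ^×)²; places V = {2, 3, 5, 7, 11, 13, 17, 29, 31, 41, ∞}.
(a,b)_2: α=-6, β=-6; u≡7, v≡5 (mod 8); ε(u)ε(v)=1·0, αω(v)=-6·1, βω(u)=-6·0; sum ≡ 0  ⇒  +1.
(a,b)_∞: sgn(-69905)=−, sgn(-1663739)=−, so -1.
(a,b)_13: α=0, u≡10; β=2, v≡4 (mod 13); (10|13)=+1, (4|13)=+1; sign (−1)^0·+1^2·+1^0 = +1.
(a,b)_29: α=-2, u≡12; β=0, v≡20 (mod 29); (12|29)=-1, (20|29)=+1; sign (−1)^0·-1^0·+1^-2 = +1.
(a,b)_5: α=11, u≡4; β=4, v≡4 (mod 5); (4|5)=+1, (4|5)=+1; sign (−1)^0·+1^4·+1^11 = +1.
(a,b)_11: α=3, u≡9; β=3, v≡3 (mod 11); (9|11)=+1, (3|11)=+1; sign (−1)^1·+1^3·+1^3 = -1.
(a,b)_31: α=1, u≡2; β=1, v≡29 (mod 31); (2|31)=+1, (29|31)=-1; sign (−1)^1·+1^1·-1^1 = +1.
(a,b)_17: α=4, u≡13; β=3, v≡16 (mod 17); (13|17)=+1, (16|17)=+1; sign (−1)^0·+1^3·+1^4 = +1.
(a,b)_7: α=4, u≡4; β=3, v≡4 (mod 7); (4|7)=+1, (4|7)=+1; sign (−1)^0·+1^3·+1^4 = +1.
(a,b)_3: α=-2, u≡1; β=-2, v≡1 (mod 3); (1|3)=+1, (1|3)=+1; sign (−1)^0·+1^-2·+1^-2 = +1.
(a,b)_41: α=1, u≡12; β=1, v≡15 (mod 41); (12|41)=-1, (15|41)=-1; sign (−1)^0·-1^1·-1^1 = +1.
|Ram(-69905, -1663739)| = 2, even; anisotropic at {11, ∞}.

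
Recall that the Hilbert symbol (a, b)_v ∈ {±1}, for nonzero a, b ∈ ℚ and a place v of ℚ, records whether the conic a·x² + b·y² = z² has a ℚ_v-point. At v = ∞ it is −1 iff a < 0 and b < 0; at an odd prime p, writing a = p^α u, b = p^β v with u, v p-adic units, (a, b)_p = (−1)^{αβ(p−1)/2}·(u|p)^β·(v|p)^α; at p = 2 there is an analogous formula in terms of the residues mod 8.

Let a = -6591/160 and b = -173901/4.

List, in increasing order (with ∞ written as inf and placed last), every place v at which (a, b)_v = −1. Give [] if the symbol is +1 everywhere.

[2, 3, 13, inf]

(a, b) ≡ (-390, -21) mod (ℚ^×)²; places V = {2, 3, 5, 7, 13, ∞}.
(a,b)_13: α=3, u≡9; β=2, v≡6 (mod 13); (9|13)=+1, (6|13)=-1; sign (−1)^0·+1^2·-1^3 = -1.
(a,b)_7: α=0, u≡4; β=3, v≡1 (mod 7); (4|7)=+1, (1|7)=+1; sign (−1)^0·+1^3·+1^0 = +1.
(a,b)_5: α=-1, u≡2; β=0, v≡1 (mod 5); (2|5)=-1, (1|5)=+1; sign (−1)^0·-1^0·+1^-1 = +1.
(a,b)_3: α=1, u≡2; β=1, v≡2 (mod 3); (2|3)=-1, (2|3)=-1; sign (−1)^1·-1^1·-1^1 = -1.
(a,b)_2: α=-5, β=-2; u≡5, v≡3 (mod 8); ε(u)ε(v)=0·1, αω(v)=-5·1, βω(u)=-2·1; sum ≡ 1  ⇒  -1.
(a,b)_∞: sgn(-390)=−, sgn(-21)=−, so -1.
|Ram(-390, -21)| = 4, even; anisotropic at {2, 3, 13, ∞}.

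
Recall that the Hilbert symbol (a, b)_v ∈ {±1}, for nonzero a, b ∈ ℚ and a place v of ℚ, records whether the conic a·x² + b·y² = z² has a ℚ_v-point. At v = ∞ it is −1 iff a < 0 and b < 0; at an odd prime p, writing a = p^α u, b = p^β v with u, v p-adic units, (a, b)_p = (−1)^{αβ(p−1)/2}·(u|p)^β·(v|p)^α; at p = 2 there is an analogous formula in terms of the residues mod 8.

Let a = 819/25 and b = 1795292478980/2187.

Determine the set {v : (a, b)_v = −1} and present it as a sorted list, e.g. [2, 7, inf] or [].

[2, 7, 13, 17]

(a, b) ≡ (91, 19635) mod (ℚ^×)²; places V = {2, 3, 5, 7, 11, 13, 17, ∞}.
(a,b)_11: α=0, u≡9; β=1, v≡3 (mod 11); (9|11)=+1, (3|11)=+1; sign (−1)^0·+1^1·+1^0 = +1.
(a,b)_5: α=-2, u≡4; β=1, v≡3 (mod 5); (4|5)=+1, (3|5)=-1; sign (−1)^0·+1^1·-1^-2 = +1.
(a,b)_13: α=1, u≡2; β=4, v≡7 (mod 13); (2|13)=-1, (7|13)=-1; sign (−1)^0·-1^4·-1^1 = -1.
(a,b)_7: α=1, u≡3; β=5, v≡3 (mod 7); (3|7)=-1, (3|7)=-1; sign (−1)^1·-1^5·-1^1 = -1.
(a,b)_17: α=0, u≡11; β=1, v≡16 (mod 17); (11|17)=-1, (16|17)=+1; sign (−1)^0·-1^1·+1^0 = -1.
(a,b)_∞: sgn(91)=+, sgn(19635)=+, so +1.
(a,b)_3: α=2, u≡1; β=-7, v≡2 (mod 3); (1|3)=+1, (2|3)=-1; sign (−1)^0·+1^-7·-1^2 = +1.
(a,b)_2: α=0, β=2; u≡3, v≡3 (mod 8); ε(u)ε(v)=1·1, αω(v)=0·1, βω(u)=2·1; sum ≡ 1  ⇒  -1.
Ram(91, 19635) = {2, 7, 13, 17}; no ℚ_2-point on the conic.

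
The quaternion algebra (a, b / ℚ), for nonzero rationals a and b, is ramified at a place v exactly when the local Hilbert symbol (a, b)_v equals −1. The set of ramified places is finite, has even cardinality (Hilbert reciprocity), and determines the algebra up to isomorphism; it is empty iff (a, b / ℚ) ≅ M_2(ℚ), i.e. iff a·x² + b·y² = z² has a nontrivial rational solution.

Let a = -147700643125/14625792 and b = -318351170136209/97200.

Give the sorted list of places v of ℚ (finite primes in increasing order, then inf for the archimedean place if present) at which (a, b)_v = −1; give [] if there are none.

Mod squares: a ≡ -320943, b ≡ -397773223827. Check v ∈ {∞, 2, 3, 5, 7, 17, 19, 23, 29, 31, 37, 41, 43, 47}.
v=31: a=31^1·(≡19), b=31^1·(≡9) mod 31; (19|31)=+1, (9|31)=+1; (−1)^{1·1·15}·(+1)^1·(+1)^1 = -1.
v=17: a=17^1·(≡16), b=17^1·(≡8) mod 17; (16|17)=+1, (8|17)=+1; (−1)^{1·1·8}·(+1)^1·(+1)^1 = +1.
v=5: a=5^4·(≡3), b=5^-2·(≡2) mod 5; (3|5)=-1, (2|5)=-1; (−1)^{4·-2·2}·(-1)^-2·(-1)^4 = +1.
v=37: a=37^0·(≡2), b=37^1·(≡6) mod 37; (2|37)=-1, (6|37)=-1; (−1)^{0·1·18}·(-1)^1·(-1)^0 = -1.
v=41: a=41^0·(≡1), b=41^1·(≡29) mod 41; (1|41)=+1, (29|41)=-1; (−1)^{0·1·20}·(+1)^1·(-1)^0 = +1.
v=43: a=43^0·(≡11), b=43^1·(≡10) mod 43; (11|43)=+1, (10|43)=+1; (−1)^{0·1·21}·(+1)^1·(+1)^0 = +1.
v=7: a=7^1·(≡2), b=7^5·(≡4) mod 7; (2|7)=+1, (4|7)=+1; (−1)^{1·5·3}·(+1)^5·(+1)^1 = -1.
v=23: a=23^-2·(≡7), b=23^0·(≡18) mod 23; (7|23)=-1, (18|23)=+1; (−1)^{-2·0·11}·(-1)^0·(+1)^-2 = +1.
v=3: a=3^-3·(≡2), b=3^-5·(≡1) mod 3; (2|3)=-1, (1|3)=+1; (−1)^{-3·-5·1}·(-1)^-5·(+1)^-3 = +1.
v=2: v_2(a)=-10, v_2(b)=-4; units ≡ 1, 5 (mod 8); ε·ε+αω+βω = 0·0+-10·1+-4·0 ≡ 0  ⇒  (a,b)_2 = +1.
v=∞: -320943 < 0 and -397773223827 < 0  ⇒  (a,b)_∞ = -1.
v=19: a=19^0·(≡11), b=19^1·(≡1) mod 19; (11|19)=+1, (1|19)=+1; (−1)^{0·1·9}·(+1)^1·(+1)^0 = +1.
v=47: a=47^2·(≡5), b=47^0·(≡9) mod 47; (5|47)=-1, (9|47)=+1; (−1)^{2·0·23}·(-1)^0·(+1)^2 = +1.
v=29: a=29^1·(≡19), b=29^1·(≡15) mod 29; (19|29)=-1, (15|29)=-1; (−1)^{1·1·14}·(-1)^1·(-1)^1 = +1.
(-320943, -397773223827 / ℚ) ramifies at {7, 31, 37, ∞}: a division algebra.

[7, 31, 37, inf]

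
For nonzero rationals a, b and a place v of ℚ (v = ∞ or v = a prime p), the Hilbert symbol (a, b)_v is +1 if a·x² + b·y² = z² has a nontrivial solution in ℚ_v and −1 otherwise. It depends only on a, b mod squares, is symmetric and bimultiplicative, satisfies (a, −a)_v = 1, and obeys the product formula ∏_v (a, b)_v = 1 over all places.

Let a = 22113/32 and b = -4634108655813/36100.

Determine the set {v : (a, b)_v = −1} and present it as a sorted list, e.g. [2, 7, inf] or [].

[2, 3]

(a, b) ≡ (546, -13) mod (ℚ^×)²; places V = {2, 3, 5, 7, 13, 19, ∞}.
(a,b)_5: α=0, u≡4; β=-2, v≡3 (mod 5); (4|5)=+1, (3|5)=-1; sign (−1)^0·+1^-2·-1^0 = +1.
(a,b)_3: α=5, u≡2; β=16, v≡2 (mod 3); (2|3)=-1, (2|3)=-1; sign (−1)^0·-1^16·-1^5 = -1.
(a,b)_19: α=0, u≡10; β=-2, v≡11 (mod 19); (10|19)=-1, (11|19)=+1; sign (−1)^0·-1^-2·+1^0 = +1.
(a,b)_2: α=-5, β=-2; u≡1, v≡3 (mod 8); ε(u)ε(v)=0·1, αω(v)=-5·1, βω(u)=-2·0; sum ≡ 1  ⇒  -1.
(a,b)_∞: sgn(546)=+, sgn(-13)=−, so +1.
(a,b)_13: α=1, u≡4; β=3, v≡4 (mod 13); (4|13)=+1, (4|13)=+1; sign (−1)^0·+1^3·+1^1 = +1.
(a,b)_7: α=1, u≡4; β=2, v≡4 (mod 7); (4|7)=+1, (4|7)=+1; sign (−1)^0·+1^2·+1^1 = +1.
(546, -13 / ℚ) ramifies at {2, 3}: a division algebra.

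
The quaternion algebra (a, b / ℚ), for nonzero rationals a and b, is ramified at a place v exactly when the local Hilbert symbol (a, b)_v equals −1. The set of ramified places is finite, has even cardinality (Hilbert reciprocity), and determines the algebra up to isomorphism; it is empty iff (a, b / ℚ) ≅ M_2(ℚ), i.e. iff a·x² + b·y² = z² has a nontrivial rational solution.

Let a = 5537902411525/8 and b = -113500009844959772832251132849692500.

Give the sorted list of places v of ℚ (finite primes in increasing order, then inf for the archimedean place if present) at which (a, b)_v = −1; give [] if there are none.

(a, b) ≡ (1178, -11422477) mod (ℚ^×)²; places V = {2, 3, 5, 11, 19, 31, 41, 43, ∞}.
(a,b)_3: α=0, u≡2; β=4, v≡2 (mod 3); (2|3)=-1, (2|3)=-1; sign (−1)^0·-1^4·-1^0 = +1.
(a,b)_∞: sgn(1178)=+, sgn(-11422477)=−, so +1.
(a,b)_19: α=1, u≡1; β=3, v≡10 (mod 19); (1|19)=+1, (10|19)=-1; sign (−1)^1·+1^3·-1^1 = +1.
(a,b)_2: α=-3, β=2; u≡5, v≡3 (mod 8); ε(u)ε(v)=0·1, αω(v)=-3·1, βω(u)=2·1; sum ≡ 1  ⇒  -1.
(a,b)_11: α=2, u≡1; β=5, v≡4 (mod 11); (1|11)=+1, (4|11)=+1; sign (−1)^0·+1^5·+1^2 = +1.
(a,b)_31: α=1, u≡2; β=3, v≡12 (mod 31); (2|31)=+1, (12|31)=-1; sign (−1)^1·+1^3·-1^1 = +1.
(a,b)_5: α=2, u≡2; β=4, v≡2 (mod 5); (2|5)=-1, (2|5)=-1; sign (−1)^0·-1^4·-1^2 = +1.
(a,b)_41: α=2, u≡35; β=5, v≡23 (mod 41); (35|41)=-1, (23|41)=+1; sign (−1)^0·-1^5·+1^2 = -1.
(a,b)_43: α=2, u≡10; β=5, v≡36 (mod 43); (10|43)=+1, (36|43)=+1; sign (−1)^0·+1^5·+1^2 = +1.
|Ram(1178, -11422477)| = 2, even; anisotropic at {2, 41}.

[2, 41]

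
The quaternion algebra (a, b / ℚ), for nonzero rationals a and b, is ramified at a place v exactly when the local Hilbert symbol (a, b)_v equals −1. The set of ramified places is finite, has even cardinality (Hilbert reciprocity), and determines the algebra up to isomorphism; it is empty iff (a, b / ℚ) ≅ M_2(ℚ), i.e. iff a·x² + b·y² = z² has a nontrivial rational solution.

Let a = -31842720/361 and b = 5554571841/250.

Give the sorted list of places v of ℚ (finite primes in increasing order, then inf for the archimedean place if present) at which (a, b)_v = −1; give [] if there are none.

[5, 7]

Mod squares: a ≡ -2730, b ≡ 10. Check v ∈ {∞, 2, 3, 5, 7, 13, 19}.
v=∞: -2730 < 0 and 10 > 0  ⇒  (a,b)_∞ = +1.
v=2: v_2(a)=5, v_2(b)=-1; units ≡ 3, 5 (mod 8); ε·ε+αω+βω = 1·0+5·1+-1·1 ≡ 0  ⇒  (a,b)_2 = +1.
v=5: a=5^1·(≡1), b=5^-3·(≡3) mod 5; (1|5)=+1, (3|5)=-1; (−1)^{1·-3·2}·(+1)^-3·(-1)^1 = -1.
v=13: a=13^1·(≡2), b=13^4·(≡9) mod 13; (2|13)=-1, (9|13)=+1; (−1)^{1·4·6}·(-1)^4·(+1)^1 = +1.
v=19: a=19^-2·(≡7), b=19^0·(≡15) mod 19; (7|19)=+1, (15|19)=-1; (−1)^{-2·0·9}·(+1)^0·(-1)^-2 = +1.
v=7: a=7^1·(≡1), b=7^4·(≡5) mod 7; (1|7)=+1, (5|7)=-1; (−1)^{1·4·3}·(+1)^4·(-1)^1 = -1.
v=3: a=3^7·(≡2), b=3^4·(≡1) mod 3; (2|3)=-1, (1|3)=+1; (−1)^{7·4·1}·(-1)^4·(+1)^7 = +1.
|Ram(-2730, 10)| = 2, even; anisotropic at {5, 7}.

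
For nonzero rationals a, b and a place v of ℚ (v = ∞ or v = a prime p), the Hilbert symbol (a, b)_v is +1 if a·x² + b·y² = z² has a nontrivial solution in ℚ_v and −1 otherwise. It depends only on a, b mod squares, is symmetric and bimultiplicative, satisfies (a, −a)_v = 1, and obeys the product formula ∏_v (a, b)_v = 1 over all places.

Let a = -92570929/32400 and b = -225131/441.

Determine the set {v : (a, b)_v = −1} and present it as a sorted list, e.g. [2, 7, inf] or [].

[31, 37, 41, inf]

Mod squares: a ≡ -765049, b ≡ -779. Check v ∈ {∞, 2, 3, 5, 7, 11, 17, 19, 23, 29, 31, 37, 41}.
v=23: a=23^1·(≡1), b=23^0·(≡4) mod 23; (1|23)=+1, (4|23)=+1; (−1)^{1·0·11}·(+1)^0·(+1)^1 = +1.
v=31: a=31^1·(≡8), b=31^0·(≡12) mod 31; (8|31)=+1, (12|31)=-1; (−1)^{1·0·15}·(+1)^0·(-1)^1 = -1.
v=5: a=5^-2·(≡1), b=5^0·(≡4) mod 5; (1|5)=+1, (4|5)=+1; (−1)^{-2·0·2}·(+1)^0·(+1)^-2 = +1.
v=29: a=29^1·(≡23), b=29^0·(≡9) mod 29; (23|29)=+1, (9|29)=+1; (−1)^{1·0·14}·(+1)^0·(+1)^1 = +1.
v=2: v_2(a)=-4, v_2(b)=0; units ≡ 7, 5 (mod 8); ε·ε+αω+βω = 1·0+-4·1+0·0 ≡ 0  ⇒  (a,b)_2 = +1.
v=19: a=19^0·(≡7), b=19^1·(≡16) mod 19; (7|19)=+1, (16|19)=+1; (−1)^{0·1·9}·(+1)^1·(+1)^0 = +1.
v=41: a=41^0·(≡6), b=41^1·(≡12) mod 41; (6|41)=-1, (12|41)=-1; (−1)^{0·1·20}·(-1)^1·(-1)^0 = -1.
v=17: a=17^0·(≡15), b=17^2·(≡14) mod 17; (15|17)=+1, (14|17)=-1; (−1)^{0·2·8}·(+1)^2·(-1)^0 = +1.
v=3: a=3^-4·(≡2), b=3^-2·(≡1) mod 3; (2|3)=-1, (1|3)=+1; (−1)^{-4·-2·1}·(-1)^-2·(+1)^-4 = +1.
v=∞: -765049 < 0 and -779 < 0  ⇒  (a,b)_∞ = -1.
v=7: a=7^0·(≡1), b=7^-2·(≡5) mod 7; (1|7)=+1, (5|7)=-1; (−1)^{0·-2·3}·(+1)^-2·(-1)^0 = +1.
v=11: a=11^2·(≡9), b=11^0·(≡6) mod 11; (9|11)=+1, (6|11)=-1; (−1)^{2·0·5}·(+1)^0·(-1)^2 = +1.
v=37: a=37^1·(≡32), b=37^0·(≡20) mod 37; (32|37)=-1, (20|37)=-1; (−1)^{1·0·18}·(-1)^0·(-1)^1 = -1.
Ram(-765049, -779) = {31, 37, 41, ∞}; no ℚ_31-point on the conic.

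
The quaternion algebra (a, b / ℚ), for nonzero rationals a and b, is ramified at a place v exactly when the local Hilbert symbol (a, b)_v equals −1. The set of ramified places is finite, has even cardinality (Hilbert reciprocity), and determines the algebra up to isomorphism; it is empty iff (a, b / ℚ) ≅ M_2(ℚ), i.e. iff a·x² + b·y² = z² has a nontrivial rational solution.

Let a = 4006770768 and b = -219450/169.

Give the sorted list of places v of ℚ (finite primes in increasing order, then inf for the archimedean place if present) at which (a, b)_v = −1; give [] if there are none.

(a, b) ≡ (13, -8778) mod (ℚ^×)²; places V = {2, 3, 5, 7, 11, 13, 19, ∞}.
(a,b)_13: α=1, u≡10; β=-2, v≡3 (mod 13); (10|13)=+1, (3|13)=+1; sign (−1)^0·+1^-2·+1^1 = +1.
(a,b)_7: α=2, u≡3; β=1, v≡3 (mod 7); (3|7)=-1, (3|7)=-1; sign (−1)^0·-1^1·-1^2 = -1.
(a,b)_5: α=0, u≡3; β=2, v≡3 (mod 5); (3|5)=-1, (3|5)=-1; sign (−1)^0·-1^2·-1^0 = +1.
(a,b)_19: α=2, u≡10; β=1, v≡18 (mod 19); (10|19)=-1, (18|19)=-1; sign (−1)^0·-1^1·-1^2 = -1.
(a,b)_∞: sgn(13)=+, sgn(-8778)=−, so +1.
(a,b)_11: α=2, u≡2; β=1, v≡1 (mod 11); (2|11)=-1, (1|11)=+1; sign (−1)^0·-1^1·+1^2 = -1.
(a,b)_3: α=2, u≡1; β=1, v≡2 (mod 3); (1|3)=+1, (2|3)=-1; sign (−1)^0·+1^1·-1^2 = +1.
(a,b)_2: α=4, β=1; u≡5, v≡3 (mod 8); ε(u)ε(v)=0·1, αω(v)=4·1, βω(u)=1·1; sum ≡ 1  ⇒  -1.
|Ram(13, -8778)| = 4, even; anisotropic at {2, 7, 11, 19}.

[2, 7, 11, 19]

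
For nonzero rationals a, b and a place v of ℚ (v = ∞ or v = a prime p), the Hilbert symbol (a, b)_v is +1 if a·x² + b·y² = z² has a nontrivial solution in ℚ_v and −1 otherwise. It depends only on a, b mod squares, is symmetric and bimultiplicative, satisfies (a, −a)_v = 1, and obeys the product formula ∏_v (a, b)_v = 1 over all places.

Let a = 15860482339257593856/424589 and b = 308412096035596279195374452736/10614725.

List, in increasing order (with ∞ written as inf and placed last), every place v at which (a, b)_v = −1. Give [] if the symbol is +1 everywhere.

(a, b) ≡ (666159, 551) mod (ℚ^×)²; places V = {2, 3, 5, 7, 11, 13, 19, 29, 31, ∞}.
(a,b)_2: α=12, β=18; u≡7, v≡7 (mod 8); ε(u)ε(v)=1·1, αω(v)=12·0, βω(u)=18·0; sum ≡ 1  ⇒  -1.
(a,b)_∞: sgn(666159)=+, sgn(551)=+, so +1.
(a,b)_7: α=8, u≡2; β=14, v≡3 (mod 7); (2|7)=+1, (3|7)=-1; sign (−1)^0·+1^14·-1^8 = +1.
(a,b)_11: α=-4, u≡7; β=-4, v≡9 (mod 11); (7|11)=-1, (9|11)=+1; sign (−1)^0·-1^-4·+1^-4 = +1.
(a,b)_29: α=-1, u≡10; β=-1, v≡12 (mod 29); (10|29)=-1, (12|29)=-1; sign (−1)^0·-1^-1·-1^-1 = +1.
(a,b)_31: α=1, u≡12; β=2, v≡12 (mod 31); (12|31)=-1, (12|31)=-1; sign (−1)^0·-1^2·-1^1 = -1.
(a,b)_19: α=3, u≡9; β=5, v≡13 (mod 19); (9|19)=+1, (13|19)=-1; sign (−1)^1·+1^5·-1^3 = +1.
(a,b)_3: α=5, u≡2; β=6, v≡2 (mod 3); (2|3)=-1, (2|3)=-1; sign (−1)^0·-1^6·-1^5 = -1.
(a,b)_5: α=0, u≡4; β=-2, v≡4 (mod 5); (4|5)=+1, (4|5)=+1; sign (−1)^0·+1^-2·+1^0 = +1.
(a,b)_13: α=1, u≡3; β=0, v≡5 (mod 13); (3|13)=+1, (5|13)=-1; sign (−1)^0·+1^0·-1^1 = -1.
(666159, 551 / ℚ) ramifies at {2, 3, 13, 31}: a division algebra.

[2, 3, 13, 31]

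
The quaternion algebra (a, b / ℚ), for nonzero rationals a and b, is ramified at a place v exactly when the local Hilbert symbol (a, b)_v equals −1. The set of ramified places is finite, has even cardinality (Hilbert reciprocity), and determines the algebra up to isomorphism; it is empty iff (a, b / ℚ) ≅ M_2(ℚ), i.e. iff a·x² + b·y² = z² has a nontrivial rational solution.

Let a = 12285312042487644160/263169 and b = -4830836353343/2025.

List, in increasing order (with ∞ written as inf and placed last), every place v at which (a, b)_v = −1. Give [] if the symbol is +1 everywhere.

[5, 11]

Mod squares: a ≡ 910, b ≡ -143. Check v ∈ {∞, 2, 3, 5, 7, 11, 13, 19, 31}.
v=13: a=13^1·(≡6), b=13^1·(≡5) mod 13; (6|13)=-1, (5|13)=-1; (−1)^{1·1·6}·(-1)^1·(-1)^1 = +1.
v=3: a=3^-6·(≡1), b=3^-4·(≡1) mod 3; (1|3)=+1, (1|3)=+1; (−1)^{-6·-4·1}·(+1)^-4·(+1)^-6 = +1.
v=7: a=7^1·(≡1), b=7^4·(≡2) mod 7; (1|7)=+1, (2|7)=+1; (−1)^{1·4·3}·(+1)^4·(+1)^1 = +1.
v=31: a=31^2·(≡17), b=31^2·(≡21) mod 31; (17|31)=-1, (21|31)=-1; (−1)^{2·2·15}·(-1)^2·(-1)^2 = +1.
v=11: a=11^8·(≡7), b=11^5·(≡9) mod 11; (7|11)=-1, (9|11)=+1; (−1)^{8·5·5}·(-1)^5·(+1)^8 = -1.
v=∞: 910 > 0 and -143 < 0  ⇒  (a,b)_∞ = +1.
v=5: a=5^1·(≡3), b=5^-2·(≡2) mod 5; (3|5)=-1, (2|5)=-1; (−1)^{1·-2·2}·(-1)^-2·(-1)^1 = -1.
v=19: a=19^-2·(≡4), b=19^0·(≡9) mod 19; (4|19)=+1, (9|19)=+1; (−1)^{-2·0·9}·(+1)^0·(+1)^-2 = +1.
v=2: v_2(a)=17, v_2(b)=0; units ≡ 7, 1 (mod 8); ε·ε+αω+βω = 1·0+17·0+0·0 ≡ 0  ⇒  (a,b)_2 = +1.
(910, -143 / ℚ) ramifies at {5, 11}: a division algebra.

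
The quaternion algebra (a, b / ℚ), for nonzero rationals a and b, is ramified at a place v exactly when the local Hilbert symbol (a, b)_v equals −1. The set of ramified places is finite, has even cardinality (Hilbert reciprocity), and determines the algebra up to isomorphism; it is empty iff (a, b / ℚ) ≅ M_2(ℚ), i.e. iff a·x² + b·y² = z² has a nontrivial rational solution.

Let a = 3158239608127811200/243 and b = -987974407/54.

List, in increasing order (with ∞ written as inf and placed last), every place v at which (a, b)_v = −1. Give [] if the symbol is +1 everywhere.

(a, b) ≡ (5934, -120976458) mod (ℚ^×)²; places V = {2, 3, 5, 7, 19, 23, 29, 37, 43, ∞}.
(a,b)_19: α=2, u≡6; β=1, v≡14 (mod 19); (6|19)=+1, (14|19)=-1; sign (−1)^0·+1^1·-1^2 = +1.
(a,b)_3: α=-5, u≡1; β=-3, v≡1 (mod 3); (1|3)=+1, (1|3)=+1; sign (−1)^1·+1^-3·+1^-5 = -1.
(a,b)_23: α=1, u≡19; β=1, v≡13 (mod 23); (19|23)=-1, (13|23)=+1; sign (−1)^1·-1^1·+1^1 = +1.
(a,b)_∞: sgn(5934)=+, sgn(-120976458)=−, so +1.
(a,b)_7: α=4, u≡5; β=2, v≡3 (mod 7); (5|7)=-1, (3|7)=-1; sign (−1)^0·-1^2·-1^4 = +1.
(a,b)_5: α=2, u≡1; β=0, v≡2 (mod 5); (1|5)=+1, (2|5)=-1; sign (−1)^0·+1^0·-1^2 = +1.
(a,b)_2: α=7, β=-1; u≡7, v≡3 (mod 8); ε(u)ε(v)=1·1, αω(v)=7·1, βω(u)=-1·0; sum ≡ 0  ⇒  +1.
(a,b)_29: α=2, u≡26; β=1, v≡18 (mod 29); (26|29)=-1, (18|29)=-1; sign (−1)^0·-1^1·-1^2 = -1.
(a,b)_37: α=2, u≡20; β=1, v≡24 (mod 37); (20|37)=-1, (24|37)=-1; sign (−1)^0·-1^1·-1^2 = -1.
(a,b)_43: α=1, u≡14; β=1, v≡35 (mod 43); (14|43)=+1, (35|43)=+1; sign (−1)^1·+1^1·+1^1 = -1.
(5934, -120976458 / ℚ) ramifies at {3, 29, 37, 43}: a division algebra.

[3, 29, 37, 43]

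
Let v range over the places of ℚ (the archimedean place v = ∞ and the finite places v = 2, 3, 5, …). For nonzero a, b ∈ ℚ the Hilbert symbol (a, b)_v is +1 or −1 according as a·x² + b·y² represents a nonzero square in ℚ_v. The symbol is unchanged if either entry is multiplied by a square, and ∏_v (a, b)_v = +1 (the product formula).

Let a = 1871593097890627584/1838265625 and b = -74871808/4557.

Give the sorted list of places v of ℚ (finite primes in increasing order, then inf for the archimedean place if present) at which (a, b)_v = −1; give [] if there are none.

Mod squares: a ≡ 23606, b ≡ -23529. Check v ∈ {∞, 2, 3, 5, 7, 11, 17, 23, 29, 31, 37}.
v=23: a=23^0·(≡12), b=23^1·(≡3) mod 23; (12|23)=+1, (3|23)=+1; (−1)^{0·1·11}·(+1)^1·(+1)^0 = +1.
v=7: a=7^-6·(≡4), b=7^-2·(≡5) mod 7; (4|7)=+1, (5|7)=-1; (−1)^{-6·-2·3}·(+1)^-2·(-1)^-6 = +1.
v=17: a=17^2·(≡3), b=17^2·(≡8) mod 17; (3|17)=-1, (8|17)=+1; (−1)^{2·2·8}·(-1)^2·(+1)^2 = +1.
v=3: a=3^2·(≡2), b=3^-1·(≡2) mod 3; (2|3)=-1, (2|3)=-1; (−1)^{2·-1·1}·(-1)^-1·(-1)^2 = -1.
v=31: a=31^2·(≡22), b=31^-1·(≡14) mod 31; (22|31)=-1, (14|31)=+1; (−1)^{2·-1·15}·(-1)^-1·(+1)^2 = -1.
v=2: v_2(a)=19, v_2(b)=10; units ≡ 3, 7 (mod 8); ε·ε+αω+βω = 1·1+19·0+10·1 ≡ 1  ⇒  (a,b)_2 = -1.
v=∞: 23606 > 0 and -23529 < 0  ⇒  (a,b)_∞ = +1.
v=29: a=29^1·(≡8), b=29^0·(≡11) mod 29; (8|29)=-1, (11|29)=-1; (−1)^{1·0·14}·(-1)^0·(-1)^1 = -1.
v=37: a=37^1·(≡12), b=37^0·(≡10) mod 37; (12|37)=+1, (10|37)=+1; (−1)^{1·0·18}·(+1)^0·(+1)^1 = +1.
v=11: a=11^3·(≡3), b=11^1·(≡10) mod 11; (3|11)=+1, (10|11)=-1; (−1)^{3·1·5}·(+1)^1·(-1)^3 = +1.
v=5: a=5^-6·(≡1), b=5^0·(≡1) mod 5; (1|5)=+1, (1|5)=+1; (−1)^{-6·0·2}·(+1)^0·(+1)^-6 = +1.
(23606, -23529 / ℚ) ramifies at {2, 3, 29, 31}: a division algebra.

[2, 3, 29, 31]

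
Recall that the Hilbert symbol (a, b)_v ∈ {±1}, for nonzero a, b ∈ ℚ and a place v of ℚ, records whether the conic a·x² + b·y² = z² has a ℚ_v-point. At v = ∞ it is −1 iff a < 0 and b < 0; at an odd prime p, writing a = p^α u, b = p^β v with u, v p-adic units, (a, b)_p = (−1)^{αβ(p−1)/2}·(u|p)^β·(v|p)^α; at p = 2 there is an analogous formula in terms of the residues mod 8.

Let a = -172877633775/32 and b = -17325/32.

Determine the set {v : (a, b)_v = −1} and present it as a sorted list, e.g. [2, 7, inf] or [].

Mod squares: a ≡ -238, b ≡ -154. Check v ∈ {∞, 2, 3, 5, 7, 11, 17}.
v=5: a=5^2·(≡2), b=5^2·(≡1) mod 5; (2|5)=-1, (1|5)=+1; (−1)^{2·2·2}·(-1)^2·(+1)^2 = +1.
v=3: a=3^4·(≡2), b=3^2·(≡2) mod 3; (2|3)=-1, (2|3)=-1; (−1)^{4·2·1}·(-1)^2·(-1)^4 = +1.
v=17: a=17^1·(≡12), b=17^0·(≡1) mod 17; (12|17)=-1, (1|17)=+1; (−1)^{1·0·8}·(-1)^0·(+1)^1 = +1.
v=7: a=7^3·(≡1), b=7^1·(≡6) mod 7; (1|7)=+1, (6|7)=-1; (−1)^{3·1·3}·(+1)^1·(-1)^3 = +1.
v=∞: -238 < 0 and -154 < 0  ⇒  (a,b)_∞ = -1.
v=2: v_2(a)=-5, v_2(b)=-5; units ≡ 1, 3 (mod 8); ε·ε+αω+βω = 0·1+-5·1+-5·0 ≡ 1  ⇒  (a,b)_2 = -1.
v=11: a=11^4·(≡1), b=11^1·(≡2) mod 11; (1|11)=+1, (2|11)=-1; (−1)^{4·1·5}·(+1)^1·(-1)^4 = +1.
|Ram(-238, -154)| = 2, even; anisotropic at {2, ∞}.

[2, inf]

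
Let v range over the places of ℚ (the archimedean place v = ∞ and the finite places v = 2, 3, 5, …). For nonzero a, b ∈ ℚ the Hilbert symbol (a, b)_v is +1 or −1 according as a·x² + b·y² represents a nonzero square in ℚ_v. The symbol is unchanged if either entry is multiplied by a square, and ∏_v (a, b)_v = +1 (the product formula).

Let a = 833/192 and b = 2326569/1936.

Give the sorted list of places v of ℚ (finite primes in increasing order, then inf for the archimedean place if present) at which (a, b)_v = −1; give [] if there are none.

Mod squares: a ≡ 51, b ≡ 969. Check v ∈ {∞, 2, 3, 7, 11, 17, 19}.
v=2: v_2(a)=-6, v_2(b)=-4; units ≡ 3, 1 (mod 8); ε·ε+αω+βω = 1·0+-6·0+-4·1 ≡ 0  ⇒  (a,b)_2 = +1.
v=11: a=11^0·(≡6), b=11^-2·(≡5) mod 11; (6|11)=-1, (5|11)=+1; (−1)^{0·-2·5}·(-1)^-2·(+1)^0 = +1.
v=17: a=17^1·(≡3), b=17^1·(≡5) mod 17; (3|17)=-1, (5|17)=-1; (−1)^{1·1·8}·(-1)^1·(-1)^1 = +1.
v=3: a=3^-1·(≡2), b=3^1·(≡2) mod 3; (2|3)=-1, (2|3)=-1; (−1)^{-1·1·1}·(-1)^1·(-1)^-1 = -1.
v=7: a=7^2·(≡1), b=7^4·(≡6) mod 7; (1|7)=+1, (6|7)=-1; (−1)^{2·4·3}·(+1)^4·(-1)^2 = +1.
v=∞: 51 > 0 and 969 > 0  ⇒  (a,b)_∞ = +1.
v=19: a=19^0·(≡8), b=19^1·(≡2) mod 19; (8|19)=-1, (2|19)=-1; (−1)^{0·1·9}·(-1)^1·(-1)^0 = -1.
|Ram(51, 969)| = 2, even; anisotropic at {3, 19}.

[3, 19]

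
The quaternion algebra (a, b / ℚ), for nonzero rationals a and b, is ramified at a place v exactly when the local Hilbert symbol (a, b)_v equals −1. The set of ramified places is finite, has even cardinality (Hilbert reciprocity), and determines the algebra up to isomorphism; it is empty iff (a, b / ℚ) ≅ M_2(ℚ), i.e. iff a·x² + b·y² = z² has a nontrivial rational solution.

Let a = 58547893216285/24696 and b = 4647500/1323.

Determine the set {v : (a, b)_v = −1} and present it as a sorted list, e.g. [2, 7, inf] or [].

(a, b) ≡ (1190, 33) mod (ℚ^×)²; places V = {2, 3, 5, 7, 11, 13, 17, 19, ∞}.
(a,b)_17: α=1, u≡16; β=0, v≡15 (mod 17); (16|17)=+1, (15|17)=+1; sign (−1)^0·+1^0·+1^1 = +1.
(a,b)_7: α=-3, u≡2; β=-2, v≡3 (mod 7); (2|7)=+1, (3|7)=-1; sign (−1)^0·+1^-2·-1^-3 = -1.
(a,b)_11: α=4, u≡2; β=1, v≡4 (mod 11); (2|11)=-1, (4|11)=+1; sign (−1)^0·-1^1·+1^4 = -1.
(a,b)_19: α=6, u≡18; β=0, v≡2 (mod 19); (18|19)=-1, (2|19)=-1; sign (−1)^0·-1^0·-1^6 = +1.
(a,b)_5: α=1, u≡2; β=4, v≡2 (mod 5); (2|5)=-1, (2|5)=-1; sign (−1)^0·-1^4·-1^1 = -1.
(a,b)_∞: sgn(1190)=+, sgn(33)=+, so +1.
(a,b)_13: α=0, u≡2; β=2, v≡7 (mod 13); (2|13)=-1, (7|13)=-1; sign (−1)^0·-1^2·-1^0 = +1.
(a,b)_3: α=-2, u≡2; β=-3, v≡2 (mod 3); (2|3)=-1, (2|3)=-1; sign (−1)^0·-1^-3·-1^-2 = -1.
(a,b)_2: α=-3, β=2; u≡3, v≡1 (mod 8); ε(u)ε(v)=1·0, αω(v)=-3·0, βω(u)=2·1; sum ≡ 0  ⇒  +1.
|Ram(1190, 33)| = 4, even; anisotropic at {3, 5, 7, 11}.

[3, 5, 7, 11]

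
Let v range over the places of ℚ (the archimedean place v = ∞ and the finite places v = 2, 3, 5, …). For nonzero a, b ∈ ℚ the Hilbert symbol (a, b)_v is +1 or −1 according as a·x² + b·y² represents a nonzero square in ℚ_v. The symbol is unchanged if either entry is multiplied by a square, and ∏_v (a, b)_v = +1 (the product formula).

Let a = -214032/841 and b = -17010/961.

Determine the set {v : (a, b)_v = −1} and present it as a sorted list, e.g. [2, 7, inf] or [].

(a, b) ≡ (-273, -210) mod (ℚ^×)²; places V = {2, 3, 5, 7, 13, 29, 31, ∞}.
(a,b)_31: α=0, u≡29; β=-2, v≡9 (mod 31); (29|31)=-1, (9|31)=+1; sign (−1)^0·-1^-2·+1^0 = +1.
(a,b)_3: α=1, u≡2; β=5, v≡2 (mod 3); (2|3)=-1, (2|3)=-1; sign (−1)^1·-1^5·-1^1 = -1.
(a,b)_∞: sgn(-273)=−, sgn(-210)=−, so -1.
(a,b)_5: α=0, u≡3; β=1, v≡3 (mod 5); (3|5)=-1, (3|5)=-1; sign (−1)^0·-1^1·-1^0 = -1.
(a,b)_13: α=1, u≡8; β=0, v≡6 (mod 13); (8|13)=-1, (6|13)=-1; sign (−1)^0·-1^0·-1^1 = -1.
(a,b)_29: α=-2, u≡17; β=0, v≡25 (mod 29); (17|29)=-1, (25|29)=+1; sign (−1)^0·-1^0·+1^-2 = +1.
(a,b)_7: α=3, u≡6; β=1, v≡3 (mod 7); (6|7)=-1, (3|7)=-1; sign (−1)^1·-1^1·-1^3 = -1.
(a,b)_2: α=4, β=1; u≡7, v≡7 (mod 8); ε(u)ε(v)=1·1, αω(v)=4·0, βω(u)=1·0; sum ≡ 1  ⇒  -1.
(-273, -210 / ℚ) ramifies at {2, 3, 5, 7, 13, ∞}: a division algebra.

[2, 3, 5, 7, 13, inf]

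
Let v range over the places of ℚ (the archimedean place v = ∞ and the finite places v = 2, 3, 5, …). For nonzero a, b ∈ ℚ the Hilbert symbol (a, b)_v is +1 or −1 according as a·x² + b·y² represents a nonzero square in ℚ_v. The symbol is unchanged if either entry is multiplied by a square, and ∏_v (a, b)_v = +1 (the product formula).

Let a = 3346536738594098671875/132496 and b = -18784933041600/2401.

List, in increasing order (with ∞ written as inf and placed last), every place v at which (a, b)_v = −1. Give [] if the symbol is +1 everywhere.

Mod squares: a ≡ 24035, b ≡ -759. Check v ∈ {∞, 2, 3, 5, 7, 11, 13, 19, 23}.
v=23: a=23^5·(≡21), b=23^3·(≡2) mod 23; (21|23)=-1, (2|23)=+1; (−1)^{5·3·11}·(-1)^3·(+1)^5 = +1.
v=5: a=5^7·(≡3), b=5^2·(≡1) mod 5; (3|5)=-1, (1|5)=+1; (−1)^{7·2·2}·(-1)^2·(+1)^7 = +1.
v=7: a=7^-2·(≡4), b=7^-4·(≡2) mod 7; (4|7)=+1, (2|7)=+1; (−1)^{-2·-4·3}·(+1)^-4·(+1)^-2 = +1.
v=19: a=19^3·(≡11), b=19^2·(≡5) mod 19; (11|19)=+1, (5|19)=+1; (−1)^{3·2·9}·(+1)^2·(+1)^3 = +1.
v=11: a=11^3·(≡10), b=11^1·(≡7) mod 11; (10|11)=-1, (7|11)=-1; (−1)^{3·1·5}·(-1)^1·(-1)^3 = -1.
v=13: a=13^-2·(≡8), b=13^0·(≡6) mod 13; (8|13)=-1, (6|13)=-1; (−1)^{-2·0·6}·(-1)^0·(-1)^-2 = +1.
v=3: a=3^6·(≡2), b=3^5·(≡2) mod 3; (2|3)=-1, (2|3)=-1; (−1)^{6·5·1}·(-1)^5·(-1)^6 = -1.
v=∞: 24035 > 0 and -759 < 0  ⇒  (a,b)_∞ = +1.
v=2: v_2(a)=-4, v_2(b)=6; units ≡ 3, 1 (mod 8); ε·ε+αω+βω = 1·0+-4·0+6·1 ≡ 0  ⇒  (a,b)_2 = +1.
|Ram(24035, -759)| = 2, even; anisotropic at {3, 11}.

[3, 11]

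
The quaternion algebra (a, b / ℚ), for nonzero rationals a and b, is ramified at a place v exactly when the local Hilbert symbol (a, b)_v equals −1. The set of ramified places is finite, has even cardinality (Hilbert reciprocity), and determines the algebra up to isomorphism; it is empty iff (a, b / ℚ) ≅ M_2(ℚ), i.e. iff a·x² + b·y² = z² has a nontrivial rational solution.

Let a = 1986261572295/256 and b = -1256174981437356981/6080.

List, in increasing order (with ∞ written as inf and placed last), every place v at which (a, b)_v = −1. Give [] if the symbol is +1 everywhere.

[11, 29]

Mod squares: a ≡ 4495, b ≡ -19728555. Check v ∈ {∞, 2, 3, 5, 7, 11, 13, 19, 29, 31}.
v=19: a=19^0·(≡5), b=19^-1·(≡5) mod 19; (5|19)=+1, (5|19)=+1; (−1)^{0·-1·9}·(+1)^-1·(+1)^0 = +1.
v=2: v_2(a)=-8, v_2(b)=-6; units ≡ 7, 5 (mod 8); ε·ε+αω+βω = 1·0+-8·1+-6·0 ≡ 0  ⇒  (a,b)_2 = +1.
v=5: a=5^1·(≡4), b=5^-1·(≡4) mod 5; (4|5)=+1, (4|5)=+1; (−1)^{1·-1·2}·(+1)^-1·(+1)^1 = +1.
v=29: a=29^1·(≡26), b=29^1·(≡20) mod 29; (26|29)=-1, (20|29)=+1; (−1)^{1·1·14}·(-1)^1·(+1)^1 = -1.
v=31: a=31^1·(≡12), b=31^1·(≡18) mod 31; (12|31)=-1, (18|31)=+1; (−1)^{1·1·15}·(-1)^1·(+1)^1 = +1.
v=11: a=11^2·(≡10), b=11^3·(≡1) mod 11; (10|11)=-1, (1|11)=+1; (−1)^{2·3·5}·(-1)^3·(+1)^2 = -1.
v=∞: 4495 > 0 and -19728555 < 0  ⇒  (a,b)_∞ = +1.
v=13: a=13^2·(≡9), b=13^4·(≡11) mod 13; (9|13)=+1, (11|13)=-1; (−1)^{2·4·6}·(+1)^4·(-1)^2 = +1.
v=3: a=3^2·(≡1), b=3^7·(≡1) mod 3; (1|3)=+1, (1|3)=+1; (−1)^{2·7·1}·(+1)^7·(+1)^2 = +1.
v=7: a=7^4·(≡1), b=7^5·(≡3) mod 7; (1|7)=+1, (3|7)=-1; (−1)^{4·5·3}·(+1)^5·(-1)^4 = +1.
|Ram(4495, -19728555)| = 2, even; anisotropic at {11, 29}.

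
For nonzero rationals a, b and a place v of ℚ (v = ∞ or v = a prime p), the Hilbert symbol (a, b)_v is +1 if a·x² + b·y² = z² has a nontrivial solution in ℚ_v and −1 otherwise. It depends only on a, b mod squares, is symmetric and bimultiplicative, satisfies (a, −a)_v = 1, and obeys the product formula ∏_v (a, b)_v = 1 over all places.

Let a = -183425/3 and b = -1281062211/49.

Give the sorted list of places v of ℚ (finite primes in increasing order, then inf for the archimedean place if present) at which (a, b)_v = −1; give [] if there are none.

[3, 13, 29, inf]

(a, b) ≡ (-22011, -10587291) mod (ℚ^×)²; places V = {2, 3, 5, 7, 11, 13, 23, 29, 37, ∞}.
(a,b)_37: α=0, u≡7; β=1, v≡31 (mod 37); (7|37)=+1, (31|37)=-1; sign (−1)^0·+1^1·-1^0 = +1.
(a,b)_3: α=-1, u≡1; β=1, v≡1 (mod 3); (1|3)=+1, (1|3)=+1; sign (−1)^1·+1^1·+1^-1 = -1.
(a,b)_2: α=0, β=0; u≡5, v≡5 (mod 8); ε(u)ε(v)=0·0, αω(v)=0·1, βω(u)=0·1; sum ≡ 0  ⇒  +1.
(a,b)_5: α=2, u≡1; β=0, v≡1 (mod 5); (1|5)=+1, (1|5)=+1; sign (−1)^0·+1^0·+1^2 = +1.
(a,b)_13: α=0, u≡6; β=1, v≡12 (mod 13); (6|13)=-1, (12|13)=+1; sign (−1)^0·-1^1·+1^0 = -1.
(a,b)_23: α=1, u≡2; β=1, v≡10 (mod 23); (2|23)=+1, (10|23)=-1; sign (−1)^1·+1^1·-1^1 = +1.
(a,b)_29: α=1, u≡28; β=1, v≡15 (mod 29); (28|29)=+1, (15|29)=-1; sign (−1)^0·+1^1·-1^1 = -1.
(a,b)_11: α=1, u≡4; β=3, v≡6 (mod 11); (4|11)=+1, (6|11)=-1; sign (−1)^1·+1^3·-1^1 = +1.
(a,b)_∞: sgn(-22011)=−, sgn(-10587291)=−, so -1.
(a,b)_7: α=0, u≡1; β=-2, v≡5 (mod 7); (1|7)=+1, (5|7)=-1; sign (−1)^0·+1^-2·-1^0 = +1.
|Ram(-22011, -10587291)| = 4, even; anisotropic at {3, 13, 29, ∞}.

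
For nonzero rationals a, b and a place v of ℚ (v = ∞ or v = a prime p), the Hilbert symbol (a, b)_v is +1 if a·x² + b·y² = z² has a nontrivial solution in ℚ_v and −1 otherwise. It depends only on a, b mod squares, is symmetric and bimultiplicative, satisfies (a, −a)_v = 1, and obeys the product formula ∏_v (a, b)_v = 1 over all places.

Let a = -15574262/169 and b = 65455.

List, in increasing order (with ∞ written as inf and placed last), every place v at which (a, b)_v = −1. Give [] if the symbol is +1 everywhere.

Mod squares: a ≡ -43142, b ≡ 65455. Check v ∈ {∞, 2, 5, 11, 13, 19, 37, 53}.
v=∞: -43142 < 0 and 65455 > 0  ⇒  (a,b)_∞ = +1.
v=13: a=13^-2·(≡11), b=13^1·(≡4) mod 13; (11|13)=-1, (4|13)=+1; (−1)^{-2·1·6}·(-1)^1·(+1)^-2 = -1.
v=19: a=19^2·(≡6), b=19^1·(≡6) mod 19; (6|19)=+1, (6|19)=+1; (−1)^{2·1·9}·(+1)^1·(+1)^2 = +1.
v=53: a=53^1·(≡19), b=53^1·(≡16) mod 53; (19|53)=-1, (16|53)=+1; (−1)^{1·1·26}·(-1)^1·(+1)^1 = -1.
v=5: a=5^0·(≡2), b=5^1·(≡1) mod 5; (2|5)=-1, (1|5)=+1; (−1)^{0·1·2}·(-1)^1·(+1)^0 = -1.
v=37: a=37^1·(≡24), b=37^0·(≡2) mod 37; (24|37)=-1, (2|37)=-1; (−1)^{1·0·18}·(-1)^0·(-1)^1 = -1.
v=11: a=11^1·(≡3), b=11^0·(≡5) mod 11; (3|11)=+1, (5|11)=+1; (−1)^{1·0·5}·(+1)^0·(+1)^1 = +1.
v=2: v_2(a)=1, v_2(b)=0; units ≡ 5, 7 (mod 8); ε·ε+αω+βω = 0·1+1·0+0·1 ≡ 0  ⇒  (a,b)_2 = +1.
(-43142, 65455 / ℚ) ramifies at {5, 13, 37, 53}: a division algebra.

[5, 13, 37, 53]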